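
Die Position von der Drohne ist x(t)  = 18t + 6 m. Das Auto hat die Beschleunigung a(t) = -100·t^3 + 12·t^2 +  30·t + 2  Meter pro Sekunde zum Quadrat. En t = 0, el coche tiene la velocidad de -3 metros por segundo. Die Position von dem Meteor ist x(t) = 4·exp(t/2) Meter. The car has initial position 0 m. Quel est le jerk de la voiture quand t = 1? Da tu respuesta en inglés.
To solve this, we need to take 1 derivative of our acceleration equation a(t) = -100·t^3 + 12·t^2 + 30·t + 2. The derivative of acceleration gives jerk: j(t) = -300·t^2 + 24·t + 30. We have jerk j(t) = -300·t^2 + 24·t + 30. Substituting t = 1: j(1) = -246.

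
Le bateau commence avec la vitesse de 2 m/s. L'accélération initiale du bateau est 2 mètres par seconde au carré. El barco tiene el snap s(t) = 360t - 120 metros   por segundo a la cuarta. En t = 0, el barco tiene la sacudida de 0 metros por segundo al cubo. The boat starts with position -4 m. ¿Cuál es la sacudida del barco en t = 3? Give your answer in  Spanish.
Partiendo del snap s(t) = 360·t - 120, tomamos 1 antiderivada. La integral del snap es la sacudida. Usando j(0) = 0, obtenemos j(t) = 60·t·(3·t - 2). Tenemos la sacudida j(t) = 60·t·(3·t - 2). Sustituyendo t = 3: j(3) = 1260.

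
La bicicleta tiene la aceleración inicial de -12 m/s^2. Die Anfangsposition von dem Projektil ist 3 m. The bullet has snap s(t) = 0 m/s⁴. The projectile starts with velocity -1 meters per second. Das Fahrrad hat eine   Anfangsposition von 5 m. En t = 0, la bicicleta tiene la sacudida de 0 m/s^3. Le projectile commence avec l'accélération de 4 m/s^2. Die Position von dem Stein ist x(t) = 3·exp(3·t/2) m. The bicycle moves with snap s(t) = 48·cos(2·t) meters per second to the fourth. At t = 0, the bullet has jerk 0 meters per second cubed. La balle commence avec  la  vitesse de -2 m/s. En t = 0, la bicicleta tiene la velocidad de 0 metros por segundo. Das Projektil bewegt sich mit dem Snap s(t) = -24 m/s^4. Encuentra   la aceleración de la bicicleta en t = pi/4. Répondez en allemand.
Wir müssen das Integral unserer Gleichung für den Snap s(t) = 48·cos(2·t) 2-mal finden. Durch Integration von dem Snap und Verwendung der Anfangsbedingung j(0) = 0, erhalten wir j(t) = 24·sin(2·t). Das Integral von dem Ruck, mit a(0) = -12, ergibt die Beschleunigung: a(t) = -12·cos(2·t). Aus der Gleichung für die Beschleunigung a(t) = -12·cos(2·t), setzen wir t = pi/4 ein und erhalten a = 0.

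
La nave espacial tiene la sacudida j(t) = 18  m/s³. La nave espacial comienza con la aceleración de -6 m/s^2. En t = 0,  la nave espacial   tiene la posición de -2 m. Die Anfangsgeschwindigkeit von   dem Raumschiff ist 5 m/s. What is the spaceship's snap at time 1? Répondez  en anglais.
Starting from jerk j(t) = 18, we take 1 derivative. Differentiating jerk, we get snap: s(t) = 0. Using s(t) = 0 and substituting t = 1, we find s = 0.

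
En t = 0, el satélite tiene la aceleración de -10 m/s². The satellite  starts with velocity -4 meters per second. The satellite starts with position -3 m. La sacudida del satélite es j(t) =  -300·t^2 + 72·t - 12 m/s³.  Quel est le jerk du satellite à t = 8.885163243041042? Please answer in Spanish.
De la ecuación de la sacudida j(t) = -300·t^2 + 72·t - 12, sustituimos t = 8.885163243041042 para obtener j = -23056.1060031473.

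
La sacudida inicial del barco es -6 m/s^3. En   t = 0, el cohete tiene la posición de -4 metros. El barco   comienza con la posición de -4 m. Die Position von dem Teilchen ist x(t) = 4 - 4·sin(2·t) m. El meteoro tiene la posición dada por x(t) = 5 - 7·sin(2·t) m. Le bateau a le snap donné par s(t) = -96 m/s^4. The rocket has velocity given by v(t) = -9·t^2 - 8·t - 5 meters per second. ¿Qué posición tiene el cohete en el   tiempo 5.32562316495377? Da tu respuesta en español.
Para resolver esto, necesitamos tomar 1 integral de nuestra ecuación de la velocidad v(t) = -9·t^2 - 8·t - 5. Tomando ∫v(t)dt y aplicando x(0) = -4, encontramos x(t) = -3·t^3 - 4·t^2 - 5·t - 4. De la ecuación de la posición x(t) = -3·t^3 - 4·t^2 - 5·t - 4, sustituimos t = 5.32562316495377 para obtener x = -597.217324277478.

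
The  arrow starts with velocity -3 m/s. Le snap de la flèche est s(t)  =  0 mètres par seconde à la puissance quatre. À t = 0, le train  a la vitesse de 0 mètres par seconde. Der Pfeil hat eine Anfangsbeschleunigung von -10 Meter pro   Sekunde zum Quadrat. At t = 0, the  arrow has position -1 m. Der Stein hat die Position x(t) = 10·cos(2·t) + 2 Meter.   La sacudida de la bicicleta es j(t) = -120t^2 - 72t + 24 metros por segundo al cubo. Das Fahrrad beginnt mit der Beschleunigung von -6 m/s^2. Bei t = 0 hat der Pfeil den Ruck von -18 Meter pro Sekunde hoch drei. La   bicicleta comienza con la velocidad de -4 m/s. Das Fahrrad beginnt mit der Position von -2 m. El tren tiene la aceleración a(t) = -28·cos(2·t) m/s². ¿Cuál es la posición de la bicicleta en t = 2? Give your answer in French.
Nous devons intégrer notre équation du jerk j(t) = -120·t^2 - 72·t + 24 3 fois. L'intégrale du jerk, avec a(0) = -6, donne l'accélération: a(t) = -40·t^3 - 36·t^2 + 24·t - 6. En intégrant l'accélération et en utilisant la condition initiale v(0) = -4, nous obtenons v(t) = -10·t^4 - 12·t^3 + 12·t^2 - 6·t - 4. La primitive de la vitesse est la position. En utilisant x(0) = -2, nous obtenons x(t) = -2·t^5 - 3·t^4 + 4·t^3 - 3·t^2 - 4·t - 2. En utilisant x(t) = -2·t^5 - 3·t^4 + 4·t^3 - 3·t^2 - 4·t - 2 et en substituant t = 2, nous trouvons x = -102.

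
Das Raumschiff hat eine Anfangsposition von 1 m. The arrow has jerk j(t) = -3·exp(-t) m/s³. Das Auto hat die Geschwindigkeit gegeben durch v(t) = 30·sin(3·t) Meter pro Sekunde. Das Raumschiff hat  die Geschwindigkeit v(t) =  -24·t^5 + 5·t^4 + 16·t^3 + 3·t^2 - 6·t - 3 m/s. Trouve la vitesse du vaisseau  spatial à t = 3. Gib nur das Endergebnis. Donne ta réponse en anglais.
At t = 3, v = -4989.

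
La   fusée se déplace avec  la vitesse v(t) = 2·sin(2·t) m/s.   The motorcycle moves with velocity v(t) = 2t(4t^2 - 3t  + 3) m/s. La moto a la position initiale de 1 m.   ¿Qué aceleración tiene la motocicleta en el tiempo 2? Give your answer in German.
Um dies zu lösen, müssen wir 1 Ableitung unserer Gleichung für die Geschwindigkeit v(t) = 2·t·(4·t^2 - 3·t + 3) nehmen. Die Ableitung von der Geschwindigkeit ergibt die Beschleunigung: a(t) = 8·t^2 + 2·t·(8·t - 3) - 6·t + 6. Wir haben die Beschleunigung a(t) = 8·t^2 + 2·t·(8·t - 3) - 6·t + 6. Durch Einsetzen von t = 2: a(2) = 78.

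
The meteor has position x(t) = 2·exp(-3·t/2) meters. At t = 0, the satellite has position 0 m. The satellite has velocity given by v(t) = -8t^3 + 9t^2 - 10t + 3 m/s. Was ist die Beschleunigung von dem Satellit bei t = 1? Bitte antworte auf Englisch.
We must differentiate our velocity equation v(t) = -8·t^3 + 9·t^2 - 10·t + 3 1 time. Differentiating velocity, we get acceleration: a(t) = -24·t^2 + 18·t - 10. Using a(t) = -24·t^2 + 18·t - 10 and substituting t = 1, we find a = -16.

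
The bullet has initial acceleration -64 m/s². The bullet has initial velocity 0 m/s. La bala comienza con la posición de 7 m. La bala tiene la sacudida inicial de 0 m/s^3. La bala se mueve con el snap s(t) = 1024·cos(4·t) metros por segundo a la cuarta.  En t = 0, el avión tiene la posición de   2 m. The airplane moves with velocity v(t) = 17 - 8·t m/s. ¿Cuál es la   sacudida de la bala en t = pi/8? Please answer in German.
Wir müssen die Stammfunktion unserer Gleichung für den Snap s(t) = 1024·cos(4·t) 1-mal finden. Die Stammfunktion von dem Snap, mit j(0) = 0, ergibt den Ruck: j(t) = 256·sin(4·t). Aus der Gleichung für den Ruck j(t) = 256·sin(4·t), setzen wir t = pi/8 ein und erhalten j = 256.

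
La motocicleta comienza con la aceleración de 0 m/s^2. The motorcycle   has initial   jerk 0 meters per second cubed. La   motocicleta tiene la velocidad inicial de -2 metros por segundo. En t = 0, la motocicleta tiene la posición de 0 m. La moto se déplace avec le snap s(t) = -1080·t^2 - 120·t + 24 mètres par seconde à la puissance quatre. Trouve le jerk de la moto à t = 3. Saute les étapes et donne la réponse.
j(3) = -10188.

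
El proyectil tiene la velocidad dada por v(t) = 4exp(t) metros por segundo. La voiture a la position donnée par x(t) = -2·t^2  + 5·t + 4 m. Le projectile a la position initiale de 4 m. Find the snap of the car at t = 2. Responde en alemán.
Um dies zu lösen, müssen wir 4 Ableitungen unserer Gleichung für die Position x(t) = -2·t^2 + 5·t + 4 nehmen. Mit d/dt von x(t) finden wir v(t) = 5 - 4·t. Die Ableitung von der Geschwindigkeit ergibt die Beschleunigung: a(t) = -4. Mit d/dt von a(t) finden wir j(t) = 0. Die Ableitung von dem Ruck ergibt den Snap: s(t) = 0. Mit s(t) = 0 und Einsetzen von t = 2, finden wir s = 0.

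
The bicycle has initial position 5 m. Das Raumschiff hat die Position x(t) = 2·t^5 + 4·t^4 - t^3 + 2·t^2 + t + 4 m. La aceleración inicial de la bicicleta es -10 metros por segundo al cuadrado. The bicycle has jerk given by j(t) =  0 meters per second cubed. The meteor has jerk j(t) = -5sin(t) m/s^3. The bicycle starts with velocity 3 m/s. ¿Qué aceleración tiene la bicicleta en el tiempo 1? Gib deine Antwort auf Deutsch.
Ausgehend von dem Ruck j(t) = 0, nehmen wir 1 Integral. Das Integral von dem Ruck ist die Beschleunigung. Mit a(0) = -10 erhalten wir a(t) = -10. Wir haben die Beschleunigung a(t) = -10. Durch Einsetzen von t = 1: a(1) = -10.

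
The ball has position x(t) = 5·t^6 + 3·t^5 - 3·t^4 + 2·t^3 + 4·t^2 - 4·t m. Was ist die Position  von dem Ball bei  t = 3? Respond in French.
Nous avons la position x(t) = 5·t^6 + 3·t^5 - 3·t^4 + 2·t^3 + 4·t^2 - 4·t. En substituant t = 3: x(3) = 4209.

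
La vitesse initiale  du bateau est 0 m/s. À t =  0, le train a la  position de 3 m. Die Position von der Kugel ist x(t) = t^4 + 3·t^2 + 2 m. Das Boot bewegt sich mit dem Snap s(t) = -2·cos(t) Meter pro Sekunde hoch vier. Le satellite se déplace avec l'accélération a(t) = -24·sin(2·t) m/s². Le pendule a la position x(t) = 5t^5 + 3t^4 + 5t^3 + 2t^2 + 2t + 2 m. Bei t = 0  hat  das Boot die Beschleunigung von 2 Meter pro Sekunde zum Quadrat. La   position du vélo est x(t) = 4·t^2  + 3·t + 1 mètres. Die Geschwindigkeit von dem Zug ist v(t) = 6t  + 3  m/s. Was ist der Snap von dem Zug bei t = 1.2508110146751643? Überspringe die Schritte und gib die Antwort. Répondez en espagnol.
En t = 1.2508110146751643, s = 0.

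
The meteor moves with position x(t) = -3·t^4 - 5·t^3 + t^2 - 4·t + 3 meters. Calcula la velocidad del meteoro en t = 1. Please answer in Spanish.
Para resolver esto, necesitamos tomar 1 derivada de nuestra ecuación de la posición x(t) = -3·t^4 - 5·t^3 + t^2 - 4·t + 3. Tomando d/dt de x(t), encontramos v(t) = -12·t^3 - 15·t^2 + 2·t - 4. Usando v(t) = -12·t^3 - 15·t^2 + 2·t - 4 y sustituyendo t = 1, encontramos v = -29.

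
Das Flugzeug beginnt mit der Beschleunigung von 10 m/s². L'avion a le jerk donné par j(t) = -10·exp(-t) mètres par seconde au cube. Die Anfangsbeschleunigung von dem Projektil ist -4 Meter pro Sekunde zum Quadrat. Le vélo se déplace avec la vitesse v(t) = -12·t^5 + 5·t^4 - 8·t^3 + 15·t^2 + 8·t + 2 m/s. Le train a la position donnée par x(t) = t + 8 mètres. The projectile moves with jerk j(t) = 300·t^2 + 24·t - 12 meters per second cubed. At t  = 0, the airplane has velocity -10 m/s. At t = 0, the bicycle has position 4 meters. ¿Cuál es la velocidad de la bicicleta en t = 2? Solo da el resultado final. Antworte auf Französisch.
v(2) = -290.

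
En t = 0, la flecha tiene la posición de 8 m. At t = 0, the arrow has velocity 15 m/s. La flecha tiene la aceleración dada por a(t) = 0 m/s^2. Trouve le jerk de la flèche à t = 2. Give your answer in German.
Um dies zu lösen, müssen wir 1 Ableitung unserer Gleichung für die Beschleunigung a(t) = 0 nehmen. Die Ableitung von der Beschleunigung ergibt den Ruck: j(t) = 0. Mit j(t) = 0 und Einsetzen von t = 2, finden wir j = 0.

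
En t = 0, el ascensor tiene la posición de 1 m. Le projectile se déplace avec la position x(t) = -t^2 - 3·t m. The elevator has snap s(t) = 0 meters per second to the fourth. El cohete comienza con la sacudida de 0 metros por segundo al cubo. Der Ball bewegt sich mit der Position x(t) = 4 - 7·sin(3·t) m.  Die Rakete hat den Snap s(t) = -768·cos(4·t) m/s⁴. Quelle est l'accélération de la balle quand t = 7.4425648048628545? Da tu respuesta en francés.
Pour résoudre ceci, nous devons prendre 2 dérivées de notre équation de la position x(t) = 4 - 7·sin(3·t). La dérivée de la position donne la vitesse: v(t) = -21·cos(3·t). En dérivant la vitesse, nous obtenons l'accélération: a(t) = 63·sin(3·t). Nous avons l'accélération a(t) = 63·sin(3·t). En substituant t = 7.4425648048628545: a(7.4425648048628545) = -20.8044070415360.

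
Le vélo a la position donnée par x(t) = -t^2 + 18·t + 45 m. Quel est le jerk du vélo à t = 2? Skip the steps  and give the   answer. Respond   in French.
À t = 2, j = 0.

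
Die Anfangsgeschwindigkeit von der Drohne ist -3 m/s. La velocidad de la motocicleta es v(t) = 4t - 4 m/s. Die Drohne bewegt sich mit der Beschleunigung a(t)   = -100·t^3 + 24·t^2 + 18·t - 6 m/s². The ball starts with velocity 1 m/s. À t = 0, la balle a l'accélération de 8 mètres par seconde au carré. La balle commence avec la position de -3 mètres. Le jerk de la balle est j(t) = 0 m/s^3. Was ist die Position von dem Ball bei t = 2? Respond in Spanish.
Partiendo de la sacudida j(t) = 0, tomamos 3 integrales. Integrando la sacudida y usando la condición inicial a(0) = 8, obtenemos a(t) = 8. La integral de la aceleración, con v(0) = 1, da la velocidad: v(t) = 8·t + 1. Integrando la velocidad y usando la condición inicial x(0) = -3, obtenemos x(t) = 4·t^2 + t - 3. Usando x(t) = 4·t^2 + t - 3 y sustituyendo t = 2, encontramos x = 15.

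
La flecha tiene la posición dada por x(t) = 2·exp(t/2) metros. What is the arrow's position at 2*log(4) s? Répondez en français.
Nous avons la position x(t) = 2·exp(t/2). En substituant t = 2*log(4): x(2*log(4)) = 8.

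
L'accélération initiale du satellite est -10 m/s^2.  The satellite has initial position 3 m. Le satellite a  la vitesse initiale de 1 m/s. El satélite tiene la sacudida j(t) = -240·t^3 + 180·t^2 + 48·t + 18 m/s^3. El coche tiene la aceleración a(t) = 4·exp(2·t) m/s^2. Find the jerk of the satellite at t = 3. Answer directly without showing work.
The answer is -4698.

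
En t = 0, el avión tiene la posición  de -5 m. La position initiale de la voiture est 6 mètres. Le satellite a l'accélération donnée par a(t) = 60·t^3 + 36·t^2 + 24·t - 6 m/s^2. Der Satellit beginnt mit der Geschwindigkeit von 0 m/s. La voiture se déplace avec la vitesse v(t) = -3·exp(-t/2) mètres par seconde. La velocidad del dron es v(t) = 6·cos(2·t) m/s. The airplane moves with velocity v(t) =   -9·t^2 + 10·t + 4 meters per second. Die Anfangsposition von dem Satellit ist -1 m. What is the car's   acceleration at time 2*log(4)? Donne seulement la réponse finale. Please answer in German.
Bei t = 2*log(4), a = 3/8.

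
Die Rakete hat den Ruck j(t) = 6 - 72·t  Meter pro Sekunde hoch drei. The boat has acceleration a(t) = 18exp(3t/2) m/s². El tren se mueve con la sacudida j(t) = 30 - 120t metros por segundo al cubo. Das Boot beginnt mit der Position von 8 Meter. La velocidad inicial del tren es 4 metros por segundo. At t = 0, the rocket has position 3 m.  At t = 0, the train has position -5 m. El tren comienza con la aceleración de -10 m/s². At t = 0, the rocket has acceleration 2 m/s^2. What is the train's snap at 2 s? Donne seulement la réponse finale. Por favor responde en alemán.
s(2) = -120.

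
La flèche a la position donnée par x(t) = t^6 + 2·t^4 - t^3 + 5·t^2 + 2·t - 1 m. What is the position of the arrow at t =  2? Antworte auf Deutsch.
Mit x(t) = t^6 + 2·t^4 - t^3 + 5·t^2 + 2·t - 1 und Einsetzen von t = 2, finden wir x = 111.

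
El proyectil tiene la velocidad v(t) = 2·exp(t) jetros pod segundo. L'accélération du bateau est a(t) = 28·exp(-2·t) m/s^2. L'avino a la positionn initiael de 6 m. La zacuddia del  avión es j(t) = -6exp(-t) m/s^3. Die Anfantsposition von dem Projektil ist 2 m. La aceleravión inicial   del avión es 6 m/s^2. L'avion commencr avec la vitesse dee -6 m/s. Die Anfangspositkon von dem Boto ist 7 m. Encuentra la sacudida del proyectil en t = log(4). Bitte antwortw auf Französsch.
Nous devons dériver notre équation de la vitesse v(t) = 2·exp(t) 2 fois. En prenant d/dt de v(t), nous trouvons a(t) = 2·exp(t). En prenant d/dt de a(t), nous trouvons j(t) = 2·exp(t). En utilisant j(t) = 2·exp(t) et en substituant t = log(4), nous trouvons j = 8.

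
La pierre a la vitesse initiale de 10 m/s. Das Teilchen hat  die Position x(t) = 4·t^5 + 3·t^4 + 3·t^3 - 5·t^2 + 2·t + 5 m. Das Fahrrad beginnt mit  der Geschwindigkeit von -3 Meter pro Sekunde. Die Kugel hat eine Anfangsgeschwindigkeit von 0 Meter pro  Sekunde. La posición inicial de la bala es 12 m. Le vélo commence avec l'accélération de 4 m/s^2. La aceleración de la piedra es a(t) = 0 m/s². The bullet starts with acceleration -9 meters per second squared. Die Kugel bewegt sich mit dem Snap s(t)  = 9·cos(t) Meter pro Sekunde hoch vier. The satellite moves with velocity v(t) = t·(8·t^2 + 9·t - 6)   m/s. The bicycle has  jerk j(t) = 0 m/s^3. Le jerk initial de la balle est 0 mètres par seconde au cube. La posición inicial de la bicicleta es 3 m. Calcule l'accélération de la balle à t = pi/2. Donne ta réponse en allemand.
Wir müssen das Integral unserer Gleichung für den Snap s(t) = 9·cos(t) 2-mal finden. Durch Integration von dem Snap und Verwendung der Anfangsbedingung j(0) = 0, erhalten wir j(t) = 9·sin(t). Mit ∫j(t)dt und Anwendung von a(0) = -9, finden wir a(t) = -9·cos(t). Aus der Gleichung für die Beschleunigung a(t) = -9·cos(t), setzen wir t = pi/2 ein und erhalten a = 0.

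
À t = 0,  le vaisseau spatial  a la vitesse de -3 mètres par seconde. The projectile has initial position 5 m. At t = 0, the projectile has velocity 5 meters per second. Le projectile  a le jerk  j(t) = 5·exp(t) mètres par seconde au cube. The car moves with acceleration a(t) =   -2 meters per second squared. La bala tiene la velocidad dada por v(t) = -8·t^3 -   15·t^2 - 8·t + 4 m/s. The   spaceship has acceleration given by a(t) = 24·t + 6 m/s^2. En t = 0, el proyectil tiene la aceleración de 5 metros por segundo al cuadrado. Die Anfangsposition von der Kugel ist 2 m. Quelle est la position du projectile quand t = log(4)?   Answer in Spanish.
Partiendo de la sacudida j(t) = 5·exp(t), tomamos 3 antiderivadas. La integral de la sacudida es la aceleración. Usando a(0) = 5, obtenemos a(t) = 5·exp(t). Tomando ∫a(t)dt y aplicando v(0) = 5, encontramos v(t) = 5·exp(t). La integral de la velocidad, con x(0) = 5, da la posición: x(t) = 5·exp(t). De la ecuación de la posición x(t) = 5·exp(t), sustituimos t = log(4) para obtener x = 20.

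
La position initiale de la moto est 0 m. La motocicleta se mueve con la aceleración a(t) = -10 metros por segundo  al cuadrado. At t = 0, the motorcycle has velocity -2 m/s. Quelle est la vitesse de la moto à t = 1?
Nous devons trouver la primitive de notre équation de l'accélération a(t) = -10 1 fois. En intégrant l'accélération et en utilisant la condition initiale v(0) = -2, nous obtenons v(t) = -10·t - 2. Nous avons la vitesse v(t) = -10·t - 2. En substituant t = 1: v(1) = -12.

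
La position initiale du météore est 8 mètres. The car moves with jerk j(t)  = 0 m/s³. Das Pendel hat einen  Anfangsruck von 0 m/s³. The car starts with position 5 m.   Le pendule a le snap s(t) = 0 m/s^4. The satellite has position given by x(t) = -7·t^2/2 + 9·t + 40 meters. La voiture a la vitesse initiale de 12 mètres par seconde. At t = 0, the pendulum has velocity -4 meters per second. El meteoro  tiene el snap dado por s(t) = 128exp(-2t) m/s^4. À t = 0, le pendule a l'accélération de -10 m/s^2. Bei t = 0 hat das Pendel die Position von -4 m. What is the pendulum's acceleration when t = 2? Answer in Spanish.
Partiendo del snap s(t) = 0, tomamos 2 integrales. Integrando el snap y usando la condición inicial j(0) = 0, obtenemos j(t) = 0. La antiderivada de la sacudida es la aceleración. Usando a(0) = -10, obtenemos a(t) = -10. De la ecuación de la aceleración a(t) = -10, sustituimos t = 2 para obtener a = -10.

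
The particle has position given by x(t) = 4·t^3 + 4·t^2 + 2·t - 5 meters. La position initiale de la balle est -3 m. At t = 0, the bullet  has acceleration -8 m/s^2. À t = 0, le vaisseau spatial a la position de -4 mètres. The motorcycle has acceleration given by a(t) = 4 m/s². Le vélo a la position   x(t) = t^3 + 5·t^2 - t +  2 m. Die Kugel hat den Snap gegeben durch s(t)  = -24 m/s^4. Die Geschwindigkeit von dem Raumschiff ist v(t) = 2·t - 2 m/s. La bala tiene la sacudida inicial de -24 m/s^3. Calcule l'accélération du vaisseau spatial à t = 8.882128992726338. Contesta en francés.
Pour résoudre ceci, nous devons prendre 1 dérivée de notre équation de la vitesse v(t) = 2·t - 2. En prenant d/dt de v(t), nous trouvons a(t) = 2. De l'équation de l'accélération a(t) = 2, nous substituons t = 8.882128992726338 pour obtenir a = 2.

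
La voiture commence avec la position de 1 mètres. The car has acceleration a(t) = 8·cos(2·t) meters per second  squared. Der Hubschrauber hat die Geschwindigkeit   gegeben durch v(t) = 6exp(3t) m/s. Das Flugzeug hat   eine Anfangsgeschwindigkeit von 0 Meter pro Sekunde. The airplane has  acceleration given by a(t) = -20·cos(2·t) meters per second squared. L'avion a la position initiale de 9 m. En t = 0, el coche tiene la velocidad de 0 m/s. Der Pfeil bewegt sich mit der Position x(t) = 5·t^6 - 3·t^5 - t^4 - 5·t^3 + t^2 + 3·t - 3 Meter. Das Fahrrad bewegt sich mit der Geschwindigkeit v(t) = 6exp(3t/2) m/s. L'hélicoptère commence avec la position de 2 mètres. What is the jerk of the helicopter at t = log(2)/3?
To solve this, we need to take 2 derivatives of our velocity equation v(t) = 6·exp(3·t). Taking d/dt of v(t), we find a(t) = 18·exp(3·t). Taking d/dt of a(t), we find j(t) = 54·exp(3·t). We have jerk j(t) = 54·exp(3·t). Substituting t = log(2)/3: j(log(2)/3) = 108.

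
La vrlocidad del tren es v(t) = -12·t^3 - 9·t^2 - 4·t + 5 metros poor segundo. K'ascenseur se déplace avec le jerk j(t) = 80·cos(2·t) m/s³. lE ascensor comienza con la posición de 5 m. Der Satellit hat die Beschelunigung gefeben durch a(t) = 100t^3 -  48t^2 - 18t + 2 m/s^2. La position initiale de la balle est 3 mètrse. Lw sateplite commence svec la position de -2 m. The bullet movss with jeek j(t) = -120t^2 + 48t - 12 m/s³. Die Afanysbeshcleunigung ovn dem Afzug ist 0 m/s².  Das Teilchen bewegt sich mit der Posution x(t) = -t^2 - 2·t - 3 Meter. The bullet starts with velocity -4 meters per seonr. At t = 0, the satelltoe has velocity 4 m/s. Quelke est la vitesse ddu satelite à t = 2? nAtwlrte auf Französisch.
Nous devons intégrer notre équation de l'accélération a(t) = 100·t^3 - 48·t^2 - 18·t + 2 1 fois. En prenant ∫a(t)dt et en appliquant v(0) = 4, nous trouvons v(t) = 25·t^4 - 16·t^3 - 9·t^2 + 2·t + 4. De l'équation de la vitesse v(t) = 25·t^4 - 16·t^3 - 9·t^2 + 2·t + 4, nous substituons t = 2 pour obtenir v = 244.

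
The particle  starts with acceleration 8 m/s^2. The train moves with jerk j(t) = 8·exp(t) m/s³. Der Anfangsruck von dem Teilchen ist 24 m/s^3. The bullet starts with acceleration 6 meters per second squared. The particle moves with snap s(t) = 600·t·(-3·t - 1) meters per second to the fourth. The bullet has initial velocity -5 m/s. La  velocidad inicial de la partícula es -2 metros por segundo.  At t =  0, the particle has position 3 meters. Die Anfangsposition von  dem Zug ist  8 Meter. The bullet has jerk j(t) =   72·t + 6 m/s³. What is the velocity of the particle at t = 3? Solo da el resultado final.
At t = 3, v = -9185.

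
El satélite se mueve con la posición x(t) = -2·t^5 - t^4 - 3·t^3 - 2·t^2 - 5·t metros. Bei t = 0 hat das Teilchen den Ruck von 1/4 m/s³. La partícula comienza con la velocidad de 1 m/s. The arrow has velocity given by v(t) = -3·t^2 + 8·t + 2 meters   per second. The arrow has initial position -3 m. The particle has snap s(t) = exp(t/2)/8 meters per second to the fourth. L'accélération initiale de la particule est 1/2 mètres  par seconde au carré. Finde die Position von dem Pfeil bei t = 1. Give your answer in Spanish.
Necesitamos integrar nuestra ecuación de la velocidad v(t) = -3·t^2 + 8·t + 2 1 vez. Tomando ∫v(t)dt y aplicando x(0) = -3, encontramos x(t) = -t^3 + 4·t^2 + 2·t - 3. Tenemos la posición x(t) = -t^3 + 4·t^2 + 2·t - 3. Sustituyendo t = 1: x(1) = 2.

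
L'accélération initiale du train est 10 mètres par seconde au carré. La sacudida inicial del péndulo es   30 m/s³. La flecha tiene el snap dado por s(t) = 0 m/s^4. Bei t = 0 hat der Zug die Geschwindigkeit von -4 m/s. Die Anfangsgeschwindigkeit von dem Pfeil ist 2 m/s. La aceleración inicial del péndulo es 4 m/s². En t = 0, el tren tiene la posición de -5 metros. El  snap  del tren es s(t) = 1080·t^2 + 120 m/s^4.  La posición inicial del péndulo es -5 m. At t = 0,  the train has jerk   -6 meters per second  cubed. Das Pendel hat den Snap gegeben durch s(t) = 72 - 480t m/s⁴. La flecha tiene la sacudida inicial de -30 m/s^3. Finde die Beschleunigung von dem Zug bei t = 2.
Wir müssen die Stammfunktion unserer Gleichung für den Snap s(t) = 1080·t^2 + 120 2-mal finden. Durch Integration von dem Snap und Verwendung der Anfangsbedingung j(0) = -6, erhalten wir j(t) = 360·t^3 + 120·t - 6. Mit ∫j(t)dt und Anwendung von a(0) = 10, finden wir a(t) = 90·t^4 + 60·t^2 - 6·t + 10. Wir haben die Beschleunigung a(t) = 90·t^4 + 60·t^2 - 6·t + 10. Durch Einsetzen von t = 2: a(2) = 1678.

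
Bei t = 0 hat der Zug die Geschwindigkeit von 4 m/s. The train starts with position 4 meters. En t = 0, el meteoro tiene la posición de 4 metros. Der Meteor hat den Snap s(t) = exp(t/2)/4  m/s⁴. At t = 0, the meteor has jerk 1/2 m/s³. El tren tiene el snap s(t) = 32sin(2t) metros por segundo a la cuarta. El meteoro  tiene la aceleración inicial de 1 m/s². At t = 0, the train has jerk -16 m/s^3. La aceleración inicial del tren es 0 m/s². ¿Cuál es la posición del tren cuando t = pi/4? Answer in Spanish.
Debemos encontrar la integral de nuestra ecuación del snap s(t) = 32·sin(2·t) 4 veces. Tomando ∫s(t)dt y aplicando j(0) = -16, encontramos j(t) = -16·cos(2·t). Tomando ∫j(t)dt y aplicando a(0) = 0, encontramos a(t) = -8·sin(2·t). Tomando ∫a(t)dt y aplicando v(0) = 4, encontramos v(t) = 4·cos(2·t). Tomando ∫v(t)dt y aplicando x(0) = 4, encontramos x(t) = 2·sin(2·t) + 4. De la ecuación de la posición x(t) = 2·sin(2·t) + 4, sustituimos t = pi/4 para obtener x = 6.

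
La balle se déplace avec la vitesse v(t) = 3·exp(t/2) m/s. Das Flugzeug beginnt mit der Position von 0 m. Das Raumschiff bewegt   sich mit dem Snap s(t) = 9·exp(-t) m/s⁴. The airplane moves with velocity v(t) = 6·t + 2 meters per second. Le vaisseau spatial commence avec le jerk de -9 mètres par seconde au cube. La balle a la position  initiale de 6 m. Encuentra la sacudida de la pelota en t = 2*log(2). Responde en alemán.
Wir müssen unsere Gleichung für die Geschwindigkeit v(t) = 3·exp(t/2) 2-mal ableiten. Durch Ableiten von der Geschwindigkeit erhalten wir die Beschleunigung: a(t) = 3·exp(t/2)/2. Durch Ableiten von der Beschleunigung erhalten wir den Ruck: j(t) = 3·exp(t/2)/4. Aus der Gleichung für den Ruck j(t) = 3·exp(t/2)/4, setzen wir t = 2*log(2) ein und erhalten j = 3/2.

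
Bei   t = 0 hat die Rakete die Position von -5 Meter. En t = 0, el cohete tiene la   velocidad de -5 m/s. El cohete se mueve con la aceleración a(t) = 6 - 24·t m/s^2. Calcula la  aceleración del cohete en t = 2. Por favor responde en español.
Tenemos la aceleración a(t) = 6 - 24·t. Sustituyendo t = 2: a(2) = -42.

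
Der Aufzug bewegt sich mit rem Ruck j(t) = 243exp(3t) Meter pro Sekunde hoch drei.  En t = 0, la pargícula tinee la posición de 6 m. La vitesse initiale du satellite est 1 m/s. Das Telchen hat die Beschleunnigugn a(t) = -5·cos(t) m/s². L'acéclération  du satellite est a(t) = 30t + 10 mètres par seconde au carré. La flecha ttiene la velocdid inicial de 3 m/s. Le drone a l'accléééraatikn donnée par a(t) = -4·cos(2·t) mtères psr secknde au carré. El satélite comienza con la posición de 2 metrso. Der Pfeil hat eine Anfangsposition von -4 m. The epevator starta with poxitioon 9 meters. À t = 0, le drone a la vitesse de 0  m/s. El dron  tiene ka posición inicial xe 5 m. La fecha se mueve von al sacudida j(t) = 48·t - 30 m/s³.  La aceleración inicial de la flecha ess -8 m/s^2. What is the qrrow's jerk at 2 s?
Using j(t) = 48·t - 30 and substituting t = 2, we find j = 66.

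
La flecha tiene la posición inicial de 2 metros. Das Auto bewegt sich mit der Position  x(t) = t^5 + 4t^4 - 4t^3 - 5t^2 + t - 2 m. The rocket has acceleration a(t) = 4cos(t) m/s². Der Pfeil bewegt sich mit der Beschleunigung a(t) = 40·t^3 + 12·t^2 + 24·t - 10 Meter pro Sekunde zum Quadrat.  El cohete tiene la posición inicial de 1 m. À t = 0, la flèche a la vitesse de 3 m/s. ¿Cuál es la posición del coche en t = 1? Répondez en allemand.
Mit x(t) = t^5 + 4·t^4 - 4·t^3 - 5·t^2 + t - 2 und Einsetzen von t = 1, finden wir x = -5.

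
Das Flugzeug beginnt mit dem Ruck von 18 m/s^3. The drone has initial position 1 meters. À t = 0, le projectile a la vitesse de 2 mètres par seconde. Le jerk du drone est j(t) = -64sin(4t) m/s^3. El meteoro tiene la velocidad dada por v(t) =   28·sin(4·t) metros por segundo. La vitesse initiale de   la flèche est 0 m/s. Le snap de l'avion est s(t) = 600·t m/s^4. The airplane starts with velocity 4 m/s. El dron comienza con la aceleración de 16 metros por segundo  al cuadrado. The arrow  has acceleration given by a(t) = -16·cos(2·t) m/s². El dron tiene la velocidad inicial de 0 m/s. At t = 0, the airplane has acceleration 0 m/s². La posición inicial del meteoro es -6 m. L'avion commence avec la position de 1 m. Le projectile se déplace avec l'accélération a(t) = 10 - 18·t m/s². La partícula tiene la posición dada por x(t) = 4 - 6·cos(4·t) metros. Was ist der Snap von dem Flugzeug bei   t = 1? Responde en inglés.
We have snap s(t) = 600·t. Substituting t = 1: s(1) = 600.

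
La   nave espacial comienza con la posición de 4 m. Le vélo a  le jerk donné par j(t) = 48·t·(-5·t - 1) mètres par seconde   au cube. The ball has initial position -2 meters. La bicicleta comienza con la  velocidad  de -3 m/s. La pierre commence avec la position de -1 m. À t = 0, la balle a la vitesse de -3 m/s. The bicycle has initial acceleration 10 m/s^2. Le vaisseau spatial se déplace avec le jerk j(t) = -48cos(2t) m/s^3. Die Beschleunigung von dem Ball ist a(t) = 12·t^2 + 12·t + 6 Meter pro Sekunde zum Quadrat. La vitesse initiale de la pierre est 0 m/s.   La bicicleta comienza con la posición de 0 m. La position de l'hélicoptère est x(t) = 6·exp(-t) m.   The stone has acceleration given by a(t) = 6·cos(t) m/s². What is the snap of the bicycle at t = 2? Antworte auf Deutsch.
Wir müssen unsere Gleichung für den Ruck j(t) = 48·t·(-5·t - 1) 1-mal ableiten. Durch Ableiten von dem Ruck erhalten wir den Snap: s(t) = -480·t - 48. Aus der Gleichung für den Snap s(t) = -480·t - 48, setzen wir t = 2 ein und erhalten s = -1008.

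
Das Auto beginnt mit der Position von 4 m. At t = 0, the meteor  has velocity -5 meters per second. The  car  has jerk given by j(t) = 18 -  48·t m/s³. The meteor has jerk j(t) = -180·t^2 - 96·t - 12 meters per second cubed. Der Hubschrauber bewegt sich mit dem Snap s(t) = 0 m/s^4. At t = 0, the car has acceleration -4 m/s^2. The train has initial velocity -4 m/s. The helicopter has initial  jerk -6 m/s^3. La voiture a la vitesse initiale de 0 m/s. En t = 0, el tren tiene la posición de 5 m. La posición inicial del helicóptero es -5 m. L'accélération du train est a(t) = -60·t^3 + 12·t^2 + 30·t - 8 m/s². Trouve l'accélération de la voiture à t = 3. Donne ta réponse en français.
Pour résoudre ceci, nous devons prendre 1 intégrale de notre équation du jerk j(t) = 18 - 48·t. La primitive du jerk est l'accélération. En utilisant a(0) = -4, nous obtenons a(t) = -24·t^2 + 18·t - 4. Nous avons l'accélération a(t) = -24·t^2 + 18·t - 4. En substituant t = 3: a(3) = -166.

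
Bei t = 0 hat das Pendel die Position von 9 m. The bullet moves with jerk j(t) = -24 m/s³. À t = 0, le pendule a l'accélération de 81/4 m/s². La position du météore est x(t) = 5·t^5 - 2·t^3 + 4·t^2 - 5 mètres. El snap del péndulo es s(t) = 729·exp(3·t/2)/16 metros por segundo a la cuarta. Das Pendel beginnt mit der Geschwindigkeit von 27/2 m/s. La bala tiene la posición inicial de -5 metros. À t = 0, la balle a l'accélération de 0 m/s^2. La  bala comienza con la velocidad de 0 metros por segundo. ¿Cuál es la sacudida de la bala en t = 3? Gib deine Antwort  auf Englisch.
We have jerk j(t) = -24. Substituting t = 3: j(3) = -24.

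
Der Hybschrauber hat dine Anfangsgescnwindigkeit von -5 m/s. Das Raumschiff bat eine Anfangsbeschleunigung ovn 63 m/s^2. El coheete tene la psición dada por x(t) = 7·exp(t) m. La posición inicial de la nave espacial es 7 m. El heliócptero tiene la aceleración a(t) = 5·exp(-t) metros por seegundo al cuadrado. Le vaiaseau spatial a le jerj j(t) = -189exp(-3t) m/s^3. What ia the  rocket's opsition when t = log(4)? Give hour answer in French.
Nous avons la position x(t) = 7·exp(t). En substituant t = log(4): x(log(4)) = 28.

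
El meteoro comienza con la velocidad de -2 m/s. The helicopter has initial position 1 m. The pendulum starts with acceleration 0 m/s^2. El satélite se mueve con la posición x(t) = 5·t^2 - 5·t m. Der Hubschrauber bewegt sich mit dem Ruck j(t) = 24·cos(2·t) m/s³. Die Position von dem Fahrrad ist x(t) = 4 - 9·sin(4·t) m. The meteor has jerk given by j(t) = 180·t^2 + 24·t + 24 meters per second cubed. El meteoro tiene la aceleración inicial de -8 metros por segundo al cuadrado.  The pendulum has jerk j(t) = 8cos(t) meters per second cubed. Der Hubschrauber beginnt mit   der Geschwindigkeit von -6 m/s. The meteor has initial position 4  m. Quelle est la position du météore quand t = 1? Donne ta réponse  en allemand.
Wir müssen die Stammfunktion unserer Gleichung für den Ruck j(t) = 180·t^2 + 24·t + 24 3-mal finden. Das Integral von dem Ruck, mit a(0) = -8, ergibt die Beschleunigung: a(t) = 60·t^3 + 12·t^2 + 24·t - 8. Die Stammfunktion von der Beschleunigung, mit v(0) = -2, ergibt die Geschwindigkeit: v(t) = 15·t^4 + 4·t^3 + 12·t^2 - 8·t - 2. Die Stammfunktion von der Geschwindigkeit, mit x(0) = 4, ergibt die Position: x(t) = 3·t^5 + t^4 + 4·t^3 - 4·t^2 - 2·t + 4. Wir haben die Position x(t) = 3·t^5 + t^4 + 4·t^3 - 4·t^2 - 2·t + 4. Durch Einsetzen von t = 1: x(1) = 6.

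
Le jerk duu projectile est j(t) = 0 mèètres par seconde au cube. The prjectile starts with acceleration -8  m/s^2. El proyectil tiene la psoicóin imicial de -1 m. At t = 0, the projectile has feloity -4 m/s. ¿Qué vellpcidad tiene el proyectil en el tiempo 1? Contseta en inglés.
Starting from jerk j(t) = 0, we take 2 integrals. The antiderivative of jerk is acceleration. Using a(0) = -8, we get a(t) = -8. Taking ∫a(t)dt and applying v(0) = -4, we find v(t) = -8·t - 4. Using v(t) = -8·t - 4 and substituting t = 1, we find v = -12.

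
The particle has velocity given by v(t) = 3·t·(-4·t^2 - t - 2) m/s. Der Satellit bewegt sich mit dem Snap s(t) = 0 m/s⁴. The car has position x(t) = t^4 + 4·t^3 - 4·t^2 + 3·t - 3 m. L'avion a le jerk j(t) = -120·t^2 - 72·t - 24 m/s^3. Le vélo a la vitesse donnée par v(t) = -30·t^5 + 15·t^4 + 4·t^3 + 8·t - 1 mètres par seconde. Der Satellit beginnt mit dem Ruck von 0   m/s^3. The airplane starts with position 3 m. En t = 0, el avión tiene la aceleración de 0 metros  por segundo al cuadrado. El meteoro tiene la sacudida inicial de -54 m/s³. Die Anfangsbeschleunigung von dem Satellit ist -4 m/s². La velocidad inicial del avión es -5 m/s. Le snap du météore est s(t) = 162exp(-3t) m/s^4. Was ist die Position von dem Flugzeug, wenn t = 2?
Wir müssen unsere Gleichung für den Ruck j(t) = -120·t^2 - 72·t - 24 3-mal integrieren. Durch Integration von dem Ruck und Verwendung der Anfangsbedingung a(0) = 0, erhalten wir a(t) = 4·t·(-10·t^2 - 9·t - 6). Durch Integration von der Beschleunigung und Verwendung der Anfangsbedingung v(0) = -5, erhalten wir v(t) = -10·t^4 - 12·t^3 - 12·t^2 - 5. Durch Integration von der Geschwindigkeit und Verwendung der Anfangsbedingung x(0) = 3, erhalten wir x(t) = -2·t^5 - 3·t^4 - 4·t^3 - 5·t + 3. Mit x(t) = -2·t^5 - 3·t^4 - 4·t^3 - 5·t + 3 und Einsetzen von t = 2, finden wir x = -151.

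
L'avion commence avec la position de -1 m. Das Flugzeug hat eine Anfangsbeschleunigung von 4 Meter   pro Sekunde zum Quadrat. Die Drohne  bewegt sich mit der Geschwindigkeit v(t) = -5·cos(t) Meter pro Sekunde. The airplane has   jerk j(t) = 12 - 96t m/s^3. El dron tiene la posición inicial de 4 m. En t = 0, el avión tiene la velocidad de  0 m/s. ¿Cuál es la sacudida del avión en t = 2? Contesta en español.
Usando j(t) = 12 - 96·t y sustituyendo t = 2, encontramos j = -180.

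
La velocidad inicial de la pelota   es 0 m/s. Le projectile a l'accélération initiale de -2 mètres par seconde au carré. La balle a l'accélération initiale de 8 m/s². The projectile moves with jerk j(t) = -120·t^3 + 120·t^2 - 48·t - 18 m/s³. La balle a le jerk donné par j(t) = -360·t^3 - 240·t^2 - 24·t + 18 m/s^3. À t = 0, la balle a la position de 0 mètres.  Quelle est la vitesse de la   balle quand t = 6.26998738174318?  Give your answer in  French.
En partant du jerk j(t) = -360·t^3 - 240·t^2 - 24·t + 18, nous prenons 2 intégrales. La primitive du jerk, avec a(0) = 8, donne l'accélération: a(t) = -90·t^4 - 80·t^3 - 12·t^2 + 18·t + 8. La primitive de l'accélération est la vitesse. En utilisant v(0) = 0, nous obtenons v(t) = t·(-18·t^4 - 20·t^3 - 4·t^2 + 9·t + 8). Nous avons la vitesse v(t) = t·(-18·t^4 - 20·t^3 - 4·t^2 + 9·t + 8). En substituant t = 6.26998738174318: v(6.26998738174318) = -205915.658624851.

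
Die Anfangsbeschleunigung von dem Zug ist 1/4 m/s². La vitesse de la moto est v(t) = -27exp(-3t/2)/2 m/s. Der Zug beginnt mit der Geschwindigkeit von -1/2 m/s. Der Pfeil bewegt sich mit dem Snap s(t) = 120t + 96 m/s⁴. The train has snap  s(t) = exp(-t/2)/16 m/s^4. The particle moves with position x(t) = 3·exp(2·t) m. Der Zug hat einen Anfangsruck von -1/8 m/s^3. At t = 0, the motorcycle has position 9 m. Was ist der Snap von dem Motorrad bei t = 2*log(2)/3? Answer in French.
Pour résoudre ceci, nous devons prendre 3 dérivées de notre équation de la vitesse v(t) = -27·exp(-3·t/2)/2. En dérivant la vitesse, nous obtenons l'accélération: a(t) = 81·exp(-3·t/2)/4. En prenant d/dt de a(t), nous trouvons j(t) = -243·exp(-3·t/2)/8. En dérivant le jerk, nous obtenons le snap: s(t) = 729·exp(-3·t/2)/16. De l'équation du snap s(t) = 729·exp(-3·t/2)/16, nous substituons t = 2*log(2)/3 pour obtenir s = 729/32.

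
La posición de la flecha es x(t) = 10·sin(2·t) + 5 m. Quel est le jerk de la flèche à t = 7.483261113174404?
En partant de la position x(t) = 10·sin(2·t) + 5, nous prenons 3 dérivées. En prenant d/dt de x(t), nous trouvons v(t) = 20·cos(2·t). En dérivant la vitesse, nous obtenons l'accélération: a(t) = -40·sin(2·t). La dérivée de l'accélération donne le jerk: j(t) = -80·cos(2·t). En utilisant j(t) = -80·cos(2·t) et en substituant t = 7.483261113174404, nous trouvons j = 58.9996892306115.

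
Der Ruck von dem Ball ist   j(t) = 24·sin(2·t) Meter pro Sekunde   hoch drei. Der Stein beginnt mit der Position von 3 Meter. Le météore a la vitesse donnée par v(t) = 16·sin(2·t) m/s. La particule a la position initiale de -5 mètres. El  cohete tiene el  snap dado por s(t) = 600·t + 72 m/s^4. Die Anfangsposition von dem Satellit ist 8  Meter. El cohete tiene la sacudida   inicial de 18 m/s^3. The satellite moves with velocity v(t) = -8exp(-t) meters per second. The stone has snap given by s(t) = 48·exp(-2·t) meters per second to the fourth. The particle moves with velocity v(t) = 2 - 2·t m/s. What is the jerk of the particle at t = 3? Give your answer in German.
Wir müssen unsere Gleichung für die Geschwindigkeit v(t) = 2 - 2·t 2-mal ableiten. Durch Ableiten von der Geschwindigkeit erhalten wir die Beschleunigung: a(t) = -2. Durch Ableiten von der Beschleunigung erhalten wir den Ruck: j(t) = 0. Aus der Gleichung für den Ruck j(t) = 0, setzen wir t = 3 ein und erhalten j = 0.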